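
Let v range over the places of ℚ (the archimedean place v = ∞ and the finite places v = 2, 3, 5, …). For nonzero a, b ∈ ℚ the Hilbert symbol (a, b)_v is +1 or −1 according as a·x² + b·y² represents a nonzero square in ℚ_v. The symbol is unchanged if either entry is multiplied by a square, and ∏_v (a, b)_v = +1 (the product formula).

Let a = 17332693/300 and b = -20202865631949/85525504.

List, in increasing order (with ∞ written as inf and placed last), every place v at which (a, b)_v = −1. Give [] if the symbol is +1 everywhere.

Mod squares: a ≡ 399, b ≡ -21. Check v ∈ {∞, 2, 3, 5, 7, 11, 13, 17, 19}.
v=13: a=13^0·(≡1), b=13^2·(≡7) mod 13; (1|13)=+1, (7|13)=-1; (−1)^{0·2·6}·(+1)^2·(-1)^0 = +1.
v=∞: 399 > 0 and -21 < 0  ⇒  (a,b)_∞ = +1.
v=19: a=19^5·(≡3), b=19^6·(≡11) mod 19; (3|19)=-1, (11|19)=+1; (−1)^{5·6·9}·(-1)^6·(+1)^5 = +1.
v=7: a=7^1·(≡4), b=7^1·(≡1) mod 7; (4|7)=+1, (1|7)=+1; (−1)^{1·1·3}·(+1)^1·(+1)^1 = -1.
v=2: v_2(a)=-2, v_2(b)=-10; units ≡ 7, 3 (mod 8); ε·ε+αω+βω = 1·1+-2·1+-10·0 ≡ 1  ⇒  (a,b)_2 = -1.
v=17: a=17^0·(≡8), b=17^-4·(≡9) mod 17; (8|17)=+1, (9|17)=+1; (−1)^{0·-4·8}·(+1)^-4·(+1)^0 = +1.
v=3: a=3^-1·(≡1), b=3^1·(≡2) mod 3; (1|3)=+1, (2|3)=-1; (−1)^{-1·1·1}·(+1)^1·(-1)^-1 = +1.
v=11: a=11^0·(≡5), b=11^2·(≡5) mod 11; (5|11)=+1, (5|11)=+1; (−1)^{0·2·5}·(+1)^2·(+1)^0 = +1.
v=5: a=5^-2·(≡4), b=5^0·(≡4) mod 5; (4|5)=+1, (4|5)=+1; (−1)^{-2·0·2}·(+1)^0·(+1)^-2 = +1.
Ram(399, -21) = {2, 7}; no ℚ_2-point on the conic.

[2, 7]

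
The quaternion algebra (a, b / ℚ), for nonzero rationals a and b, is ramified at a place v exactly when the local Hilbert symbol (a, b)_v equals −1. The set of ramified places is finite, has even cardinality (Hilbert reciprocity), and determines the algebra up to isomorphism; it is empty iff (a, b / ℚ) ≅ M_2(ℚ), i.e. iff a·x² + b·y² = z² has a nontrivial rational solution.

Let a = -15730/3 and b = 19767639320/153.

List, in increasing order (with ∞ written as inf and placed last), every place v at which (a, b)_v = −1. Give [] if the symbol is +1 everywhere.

Mod squares: a ≡ -390, b ≡ 24310. Check v ∈ {∞, 2, 3, 5, 11, 13, 17}.
v=11: a=11^2·(≡8), b=11^3·(≡7) mod 11; (8|11)=-1, (7|11)=-1; (−1)^{2·3·5}·(-1)^3·(-1)^2 = -1.
v=∞: -390 < 0 and 24310 > 0  ⇒  (a,b)_∞ = +1.
v=17: a=17^0·(≡4), b=17^-1·(≡15) mod 17; (4|17)=+1, (15|17)=+1; (−1)^{0·-1·8}·(+1)^-1·(+1)^0 = +1.
v=2: v_2(a)=1, v_2(b)=3; units ≡ 5, 3 (mod 8); ε·ε+αω+βω = 0·1+1·1+3·1 ≡ 0  ⇒  (a,b)_2 = +1.
v=5: a=5^1·(≡3), b=5^1·(≡3) mod 5; (3|5)=-1, (3|5)=-1; (−1)^{1·1·2}·(-1)^1·(-1)^1 = +1.
v=13: a=13^1·(≡4), b=13^5·(≡7) mod 13; (4|13)=+1, (7|13)=-1; (−1)^{1·5·6}·(+1)^5·(-1)^1 = -1.
v=3: a=3^-1·(≡2), b=3^-2·(≡1) mod 3; (2|3)=-1, (1|3)=+1; (−1)^{-1·-2·1}·(-1)^-2·(+1)^-1 = +1.
Ram(-390, 24310) = {11, 13}; no ℚ_11-point on the conic.

[11, 13]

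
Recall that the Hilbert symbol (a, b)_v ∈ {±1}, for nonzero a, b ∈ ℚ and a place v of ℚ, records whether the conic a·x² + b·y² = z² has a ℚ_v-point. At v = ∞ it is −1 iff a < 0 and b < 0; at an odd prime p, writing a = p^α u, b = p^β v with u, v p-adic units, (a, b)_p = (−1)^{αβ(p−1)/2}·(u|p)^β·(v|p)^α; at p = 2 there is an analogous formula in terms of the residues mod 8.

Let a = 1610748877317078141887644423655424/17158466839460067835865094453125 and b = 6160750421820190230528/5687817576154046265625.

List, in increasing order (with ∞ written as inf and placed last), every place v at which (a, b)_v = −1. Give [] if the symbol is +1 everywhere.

(a, b) ≡ (5, 11362) mod (ℚ^×)²; places V = {2, 3, 5, 7, 11, 13, 19, 23, 29, 41, ∞}.
(a,b)_13: α=8, u≡8; β=5, v≡1 (mod 13); (8|13)=-1, (1|13)=+1; sign (−1)^0·-1^5·+1^8 = -1.
(a,b)_11: α=-12, u≡3; β=-8, v≡10 (mod 11); (3|11)=+1, (10|11)=-1; sign (−1)^0·+1^-8·-1^-12 = +1.
(a,b)_5: α=-7, u≡1; β=-6, v≡3 (mod 5); (1|5)=+1, (3|5)=-1; sign (−1)^0·+1^-6·-1^-7 = -1.
(a,b)_3: α=12, u≡2; β=8, v≡1 (mod 3); (2|3)=-1, (1|3)=+1; sign (−1)^0·-1^8·+1^12 = +1.
(a,b)_19: α=2, u≡16; β=1, v≡1 (mod 19); (16|19)=+1, (1|19)=+1; sign (−1)^0·+1^1·+1^2 = +1.
(a,b)_23: α=2, u≡20; β=1, v≡21 (mod 23); (20|23)=-1, (21|23)=-1; sign (−1)^0·-1^1·-1^2 = -1.
(a,b)_∞: sgn(5)=+, sgn(11362)=+, so +1.
(a,b)_2: α=12, β=11; u≡5, v≡1 (mod 8); ε(u)ε(v)=0·0, αω(v)=12·0, βω(u)=11·1; sum ≡ 1  ⇒  -1.
(a,b)_29: α=-6, u≡28; β=-4, v≡28 (mod 29); (28|29)=+1, (28|29)=+1; sign (−1)^0·+1^-4·+1^-6 = +1.
(a,b)_7: α=-6, u≡6; β=-4, v≡2 (mod 7); (6|7)=-1, (2|7)=+1; sign (−1)^0·-1^-4·+1^-6 = +1.
(a,b)_41: α=6, u≡25; β=4, v≡2 (mod 41); (25|41)=+1, (2|41)=+1; sign (−1)^0·+1^4·+1^6 = +1.
Ram(5, 11362) = {2, 5, 13, 23}; no ℚ_2-point on the conic.

[2, 5, 13, 23]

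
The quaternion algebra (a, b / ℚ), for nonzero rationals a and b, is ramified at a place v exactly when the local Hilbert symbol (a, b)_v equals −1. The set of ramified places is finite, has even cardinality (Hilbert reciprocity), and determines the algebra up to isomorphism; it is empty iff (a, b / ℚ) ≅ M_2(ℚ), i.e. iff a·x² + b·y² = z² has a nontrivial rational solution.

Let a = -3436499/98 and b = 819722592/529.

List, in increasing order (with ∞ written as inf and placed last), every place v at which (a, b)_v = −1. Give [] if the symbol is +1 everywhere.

(a, b) ≡ (-23782, 70278) mod (ℚ^×)²; places V = {2, 3, 7, 11, 13, 17, 23, 47, 53, ∞}.
(a,b)_2: α=-1, β=5; u≡5, v≡3 (mod 8); ε(u)ε(v)=0·1, αω(v)=-1·1, βω(u)=5·1; sum ≡ 0  ⇒  +1.
(a,b)_∞: sgn(-23782)=−, sgn(70278)=+, so +1.
(a,b)_53: α=0, u≡4; β=1, v≡49 (mod 53); (4|53)=+1, (49|53)=+1; sign (−1)^0·+1^1·+1^0 = +1.
(a,b)_47: α=1, u≡39; β=0, v≡40 (mod 47); (39|47)=-1, (40|47)=-1; sign (−1)^0·-1^0·-1^1 = -1.
(a,b)_17: α=2, u≡2; β=1, v≡3 (mod 17); (2|17)=+1, (3|17)=-1; sign (−1)^0·+1^1·-1^2 = +1.
(a,b)_11: α=1, u≡9; β=0, v≡7 (mod 11); (9|11)=+1, (7|11)=-1; sign (−1)^0·+1^0·-1^1 = -1.
(a,b)_7: α=-2, u≡2; β=0, v≡6 (mod 7); (2|7)=+1, (6|7)=-1; sign (−1)^0·+1^0·-1^-2 = +1.
(a,b)_23: α=1, u≡3; β=-2, v≡16 (mod 23); (3|23)=+1, (16|23)=+1; sign (−1)^0·+1^-2·+1^1 = +1.
(a,b)_3: α=0, u≡2; β=7, v≡2 (mod 3); (2|3)=-1, (2|3)=-1; sign (−1)^0·-1^7·-1^0 = -1.
(a,b)_13: α=0, u≡11; β=1, v≡8 (mod 13); (11|13)=-1, (8|13)=-1; sign (−1)^0·-1^1·-1^0 = -1.
(-23782, 70278 / ℚ) ramifies at {3, 11, 13, 47}: a division algebra.

[3, 11, 13, 47]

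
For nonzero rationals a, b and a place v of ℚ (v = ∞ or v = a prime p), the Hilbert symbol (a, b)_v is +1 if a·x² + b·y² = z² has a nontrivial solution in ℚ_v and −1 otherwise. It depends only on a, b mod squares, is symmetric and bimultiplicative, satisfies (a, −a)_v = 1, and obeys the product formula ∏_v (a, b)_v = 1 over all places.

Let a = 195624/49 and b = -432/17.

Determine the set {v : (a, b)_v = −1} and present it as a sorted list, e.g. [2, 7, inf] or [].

[2, 17]

(a, b) ≡ (5434, -51) mod (ℚ^×)²; places V = {2, 3, 7, 11, 13, 17, 19, ∞}.
(a,b)_13: α=1, u≡2; β=0, v≡9 (mod 13); (2|13)=-1, (9|13)=+1; sign (−1)^0·-1^0·+1^1 = +1.
(a,b)_2: α=3, β=4; u≡5, v≡5 (mod 8); ε(u)ε(v)=0·0, αω(v)=3·1, βω(u)=4·1; sum ≡ 1  ⇒  -1.
(a,b)_∞: sgn(5434)=+, sgn(-51)=−, so +1.
(a,b)_19: α=1, u≡5; β=0, v≡7 (mod 19); (5|19)=+1, (7|19)=+1; sign (−1)^0·+1^0·+1^1 = +1.
(a,b)_3: α=2, u≡1; β=3, v≡1 (mod 3); (1|3)=+1, (1|3)=+1; sign (−1)^0·+1^3·+1^2 = +1.
(a,b)_17: α=0, u≡6; β=-1, v≡10 (mod 17); (6|17)=-1, (10|17)=-1; sign (−1)^0·-1^-1·-1^0 = -1.
(a,b)_11: α=1, u≡6; β=0, v≡5 (mod 11); (6|11)=-1, (5|11)=+1; sign (−1)^0·-1^0·+1^1 = +1.
(a,b)_7: α=-2, u≡2; β=0, v≡3 (mod 7); (2|7)=+1, (3|7)=-1; sign (−1)^0·+1^0·-1^-2 = +1.
(5434, -51 / ℚ) ramifies at {2, 17}: a division algebra.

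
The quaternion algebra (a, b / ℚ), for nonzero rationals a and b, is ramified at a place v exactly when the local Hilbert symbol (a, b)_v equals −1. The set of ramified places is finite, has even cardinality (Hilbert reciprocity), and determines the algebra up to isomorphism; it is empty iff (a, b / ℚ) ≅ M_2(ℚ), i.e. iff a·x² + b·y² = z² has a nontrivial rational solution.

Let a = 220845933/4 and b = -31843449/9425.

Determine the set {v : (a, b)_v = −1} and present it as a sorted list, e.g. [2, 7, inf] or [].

(a, b) ≡ (22533, -377) mod (ℚ^×)²; places V = {2, 3, 5, 7, 11, 13, 19, 29, 37, ∞}.
(a,b)_29: α=1, u≡16; β=-1, v≡5 (mod 29); (16|29)=+1, (5|29)=+1; sign (−1)^0·+1^-1·+1^1 = +1.
(a,b)_7: α=1, u≡5; β=0, v≡2 (mod 7); (5|7)=-1, (2|7)=+1; sign (−1)^0·-1^0·+1^1 = +1.
(a,b)_11: α=2, u≡5; β=2, v≡8 (mod 11); (5|11)=+1, (8|11)=-1; sign (−1)^0·+1^2·-1^2 = +1.
(a,b)_13: α=0, u≡12; β=-1, v≡9 (mod 13); (12|13)=+1, (9|13)=+1; sign (−1)^0·+1^-1·+1^0 = +1.
(a,b)_5: α=0, u≡2; β=-2, v≡3 (mod 5); (2|5)=-1, (3|5)=-1; sign (−1)^0·-1^-2·-1^0 = +1.
(a,b)_3: α=5, u≡2; β=6, v≡1 (mod 3); (2|3)=-1, (1|3)=+1; sign (−1)^0·-1^6·+1^5 = +1.
(a,b)_37: α=1, u≡20; β=0, v≡25 (mod 37); (20|37)=-1, (25|37)=+1; sign (−1)^0·-1^0·+1^1 = +1.
(a,b)_∞: sgn(22533)=+, sgn(-377)=−, so +1.
(a,b)_19: α=0, u≡15; β=2, v≡8 (mod 19); (15|19)=-1, (8|19)=-1; sign (−1)^0·-1^2·-1^0 = +1.
(a,b)_2: α=-2, β=0; u≡5, v≡7 (mod 8); ε(u)ε(v)=0·1, αω(v)=-2·0, βω(u)=0·1; sum ≡ 0  ⇒  +1.
Every local symbol is +1, so the conic 22533·x² + -377·y² = z² has ℚ_v-points for all v and hence a ℚ-point; (a, b / ℚ) ≅ M_2(ℚ).

[]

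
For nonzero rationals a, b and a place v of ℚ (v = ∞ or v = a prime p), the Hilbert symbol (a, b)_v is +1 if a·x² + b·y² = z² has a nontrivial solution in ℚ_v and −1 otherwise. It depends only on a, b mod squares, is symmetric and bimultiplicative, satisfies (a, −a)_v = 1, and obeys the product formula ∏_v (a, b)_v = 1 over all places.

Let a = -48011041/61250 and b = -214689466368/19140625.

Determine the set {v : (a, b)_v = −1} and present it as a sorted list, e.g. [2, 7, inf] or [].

Mod squares: a ≡ -2, b ≡ -82. Check v ∈ {∞, 2, 3, 5, 7, 13, 41}.
v=7: a=7^-2·(≡5), b=7^-2·(≡2) mod 7; (5|7)=-1, (2|7)=+1; (−1)^{-2·-2·3}·(-1)^-2·(+1)^-2 = +1.
v=3: a=3^0·(≡1), b=3^2·(≡2) mod 3; (1|3)=+1, (2|3)=-1; (−1)^{0·2·1}·(+1)^2·(-1)^0 = +1.
v=5: a=5^-4·(≡3), b=5^-8·(≡3) mod 5; (3|5)=-1, (3|5)=-1; (−1)^{-4·-8·2}·(-1)^-8·(-1)^-4 = +1.
v=∞: -2 < 0 and -82 < 0  ⇒  (a,b)_∞ = -1.
v=2: v_2(a)=-1, v_2(b)=11; units ≡ 7, 7 (mod 8); ε·ε+αω+βω = 1·1+-1·0+11·0 ≡ 1  ⇒  (a,b)_2 = -1.
v=13: a=13^4·(≡5), b=13^2·(≡12) mod 13; (5|13)=-1, (12|13)=+1; (−1)^{4·2·6}·(-1)^2·(+1)^4 = +1.
v=41: a=41^2·(≡37), b=41^3·(≡16) mod 41; (37|41)=+1, (16|41)=+1; (−1)^{2·3·20}·(+1)^3·(+1)^2 = +1.
Ram(-2, -82) = {2, ∞}; no ℚ_2-point on the conic.

[2, inf]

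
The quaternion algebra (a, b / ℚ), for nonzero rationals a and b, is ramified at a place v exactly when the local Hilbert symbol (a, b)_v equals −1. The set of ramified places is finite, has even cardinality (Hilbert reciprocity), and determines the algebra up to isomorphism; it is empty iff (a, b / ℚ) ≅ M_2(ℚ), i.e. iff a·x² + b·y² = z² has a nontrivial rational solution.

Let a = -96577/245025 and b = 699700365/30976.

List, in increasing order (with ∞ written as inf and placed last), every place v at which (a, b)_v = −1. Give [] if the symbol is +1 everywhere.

[5, 17]

Mod squares: a ≡ -96577, b ≡ 146965. Check v ∈ {∞, 2, 3, 5, 7, 11, 13, 17, 19, 23}.
v=11: a=11^-2·(≡3), b=11^-2·(≡4) mod 11; (3|11)=+1, (4|11)=+1; (−1)^{-2·-2·5}·(+1)^-2·(+1)^-2 = +1.
v=17: a=17^1·(≡12), b=17^1·(≡13) mod 17; (12|17)=-1, (13|17)=+1; (−1)^{1·1·8}·(-1)^1·(+1)^1 = -1.
v=7: a=7^0·(≡4), b=7^1·(≡2) mod 7; (4|7)=+1, (2|7)=+1; (−1)^{0·1·3}·(+1)^1·(+1)^0 = +1.
v=2: v_2(a)=0, v_2(b)=-8; units ≡ 7, 5 (mod 8); ε·ε+αω+βω = 1·0+0·1+-8·0 ≡ 0  ⇒  (a,b)_2 = +1.
v=19: a=19^1·(≡9), b=19^1·(≡10) mod 19; (9|19)=+1, (10|19)=-1; (−1)^{1·1·9}·(+1)^1·(-1)^1 = +1.
v=13: a=13^1·(≡7), b=13^1·(≡5) mod 13; (7|13)=-1, (5|13)=-1; (−1)^{1·1·6}·(-1)^1·(-1)^1 = +1.
v=23: a=23^1·(≡17), b=23^2·(≡9) mod 23; (17|23)=-1, (9|23)=+1; (−1)^{1·2·11}·(-1)^2·(+1)^1 = +1.
v=3: a=3^-4·(≡2), b=3^2·(≡1) mod 3; (2|3)=-1, (1|3)=+1; (−1)^{-4·2·1}·(-1)^2·(+1)^-4 = +1.
v=5: a=5^-2·(≡3), b=5^1·(≡3) mod 5; (3|5)=-1, (3|5)=-1; (−1)^{-2·1·2}·(-1)^1·(-1)^-2 = -1.
v=∞: -96577 < 0 and 146965 > 0  ⇒  (a,b)_∞ = +1.
|Ram(-96577, 146965)| = 2, even; anisotropic at {5, 17}.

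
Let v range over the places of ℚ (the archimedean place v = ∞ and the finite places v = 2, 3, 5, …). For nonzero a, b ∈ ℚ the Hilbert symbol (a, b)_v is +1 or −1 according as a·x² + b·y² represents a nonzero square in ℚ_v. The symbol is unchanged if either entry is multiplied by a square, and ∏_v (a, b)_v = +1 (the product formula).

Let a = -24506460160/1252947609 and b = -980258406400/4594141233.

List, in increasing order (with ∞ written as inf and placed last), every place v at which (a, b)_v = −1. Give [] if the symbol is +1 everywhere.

Mod squares: a ≡ -10, b ≡ -33. Check v ∈ {∞, 2, 3, 5, 7, 11, 13, 17, 19, 23}.
v=5: a=5^1·(≡2), b=5^2·(≡3) mod 5; (2|5)=-1, (3|5)=-1; (−1)^{1·2·2}·(-1)^2·(-1)^1 = -1.
v=3: a=3^-8·(≡2), b=3^-7·(≡1) mod 3; (2|3)=-1, (1|3)=+1; (−1)^{-8·-7·1}·(-1)^-7·(+1)^-8 = -1.
v=11: a=11^0·(≡5), b=11^-1·(≡6) mod 11; (5|11)=+1, (6|11)=-1; (−1)^{0·-1·5}·(+1)^-1·(-1)^0 = +1.
v=∞: -10 < 0 and -33 < 0  ⇒  (a,b)_∞ = -1.
v=13: a=13^2·(≡4), b=13^2·(≡7) mod 13; (4|13)=+1, (7|13)=-1; (−1)^{2·2·6}·(+1)^2·(-1)^2 = +1.
v=7: a=7^2·(≡4), b=7^2·(≡1) mod 7; (4|7)=+1, (1|7)=+1; (−1)^{2·2·3}·(+1)^2·(+1)^2 = +1.
v=19: a=19^-2·(≡7), b=19^-2·(≡9) mod 19; (7|19)=+1, (9|19)=+1; (−1)^{-2·-2·9}·(+1)^-2·(+1)^-2 = +1.
v=23: a=23^-2·(≡1), b=23^-2·(≡13) mod 23; (1|23)=+1, (13|23)=+1; (−1)^{-2·-2·11}·(+1)^-2·(+1)^-2 = +1.
v=2: v_2(a)=11, v_2(b)=14; units ≡ 3, 7 (mod 8); ε·ε+αω+βω = 1·1+11·0+14·1 ≡ 1  ⇒  (a,b)_2 = -1.
v=17: a=17^2·(≡10), b=17^2·(≡4) mod 17; (10|17)=-1, (4|17)=+1; (−1)^{2·2·8}·(-1)^2·(+1)^2 = +1.
Ram(-10, -33) = {2, 3, 5, ∞}; no ℚ_2-point on the conic.

[2, 3, 5, inf]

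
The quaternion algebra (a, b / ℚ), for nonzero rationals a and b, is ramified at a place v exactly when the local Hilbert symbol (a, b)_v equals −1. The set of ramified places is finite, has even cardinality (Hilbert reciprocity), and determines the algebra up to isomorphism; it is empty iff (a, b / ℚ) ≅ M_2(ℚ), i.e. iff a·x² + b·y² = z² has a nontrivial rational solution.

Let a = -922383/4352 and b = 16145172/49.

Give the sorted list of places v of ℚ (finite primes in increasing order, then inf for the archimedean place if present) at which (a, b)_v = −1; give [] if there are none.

[23, 37]

(a, b) ≡ (-119, 448477) mod (ℚ^×)²; places V = {2, 3, 7, 11, 17, 23, 31, 37, ∞}.
(a,b)_7: α=1, u≡4; β=-2, v≡1 (mod 7); (4|7)=+1, (1|7)=+1; sign (−1)^0·+1^-2·+1^1 = +1.
(a,b)_37: α=0, u≡6; β=1, v≡29 (mod 37); (6|37)=-1, (29|37)=-1; sign (−1)^0·-1^1·-1^0 = -1.
(a,b)_23: α=0, u≡11; β=1, v≡9 (mod 23); (11|23)=-1, (9|23)=+1; sign (−1)^0·-1^1·+1^0 = -1.
(a,b)_17: α=-1, u≡3; β=1, v≡3 (mod 17); (3|17)=-1, (3|17)=-1; sign (−1)^0·-1^1·-1^-1 = +1.
(a,b)_3: α=2, u≡1; β=2, v≡1 (mod 3); (1|3)=+1, (1|3)=+1; sign (−1)^0·+1^2·+1^2 = +1.
(a,b)_31: α=0, u≡7; β=1, v≡11 (mod 31); (7|31)=+1, (11|31)=-1; sign (−1)^0·+1^1·-1^0 = +1.
(a,b)_∞: sgn(-119)=−, sgn(448477)=+, so +1.
(a,b)_11: α=4, u≡2; β=0, v≡2 (mod 11); (2|11)=-1, (2|11)=-1; sign (−1)^0·-1^0·-1^4 = +1.
(a,b)_2: α=-8, β=2; u≡1, v≡5 (mod 8); ε(u)ε(v)=0·0, αω(v)=-8·1, βω(u)=2·0; sum ≡ 0  ⇒  +1.
(-119, 448477 / ℚ) ramifies at {23, 37}: a division algebra.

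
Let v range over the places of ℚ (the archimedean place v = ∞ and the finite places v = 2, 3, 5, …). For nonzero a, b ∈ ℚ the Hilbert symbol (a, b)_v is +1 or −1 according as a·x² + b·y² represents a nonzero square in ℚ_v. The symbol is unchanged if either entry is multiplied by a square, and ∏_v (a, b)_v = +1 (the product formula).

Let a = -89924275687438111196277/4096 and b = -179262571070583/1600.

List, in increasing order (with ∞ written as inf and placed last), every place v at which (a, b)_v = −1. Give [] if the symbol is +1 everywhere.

[11, inf]

(a, b) ≡ (-7293, -407) mod (ℚ^×)²; places V = {2, 3, 5, 7, 11, 13, 17, 37, ∞}.
(a,b)_2: α=-12, β=-6; u≡3, v≡1 (mod 8); ε(u)ε(v)=1·0, αω(v)=-12·0, βω(u)=-6·1; sum ≡ 0  ⇒  +1.
(a,b)_5: α=0, u≡3; β=-2, v≡3 (mod 5); (3|5)=-1, (3|5)=-1; sign (−1)^0·-1^-2·-1^0 = +1.
(a,b)_11: α=5, u≡6; β=3, v≡10 (mod 11); (6|11)=-1, (10|11)=-1; sign (−1)^1·-1^3·-1^5 = -1.
(a,b)_17: α=3, u≡8; β=2, v≡16 (mod 17); (8|17)=+1, (16|17)=+1; sign (−1)^0·+1^2·+1^3 = +1.
(a,b)_13: α=7, u≡7; β=4, v≡9 (mod 13); (7|13)=-1, (9|13)=+1; sign (−1)^0·-1^4·+1^7 = +1.
(a,b)_3: α=3, u≡2; β=2, v≡1 (mod 3); (2|3)=-1, (1|3)=+1; sign (−1)^0·-1^2·+1^3 = +1.
(a,b)_∞: sgn(-7293)=−, sgn(-407)=−, so -1.
(a,b)_37: α=2, u≡1; β=1, v≡30 (mod 37); (1|37)=+1, (30|37)=+1; sign (−1)^0·+1^1·+1^2 = +1.
(a,b)_7: α=2, u≡1; β=2, v≡5 (mod 7); (1|7)=+1, (5|7)=-1; sign (−1)^0·+1^2·-1^2 = +1.
Ram(-7293, -407) = {11, ∞}; no ℚ_11-point on the conic.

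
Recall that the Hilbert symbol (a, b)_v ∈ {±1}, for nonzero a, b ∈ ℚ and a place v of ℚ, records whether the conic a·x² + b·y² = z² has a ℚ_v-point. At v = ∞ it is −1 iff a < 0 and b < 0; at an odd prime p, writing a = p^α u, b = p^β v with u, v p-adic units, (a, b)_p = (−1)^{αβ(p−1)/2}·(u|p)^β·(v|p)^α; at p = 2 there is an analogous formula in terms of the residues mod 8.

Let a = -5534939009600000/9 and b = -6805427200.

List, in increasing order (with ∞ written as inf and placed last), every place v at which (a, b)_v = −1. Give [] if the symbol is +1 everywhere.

Mod squares: a ≡ -10010, b ≡ -13. Check v ∈ {∞, 2, 3, 5, 7, 11, 13}.
v=2: v_2(a)=9, v_2(b)=10; units ≡ 3, 3 (mod 8); ε·ε+αω+βω = 1·1+9·1+10·1 ≡ 0  ⇒  (a,b)_2 = +1.
v=∞: -10010 < 0 and -13 < 0  ⇒  (a,b)_∞ = -1.
v=13: a=13^5·(≡1), b=13^3·(≡1) mod 13; (1|13)=+1, (1|13)=+1; (−1)^{5·3·6}·(+1)^3·(+1)^5 = +1.
v=5: a=5^5·(≡2), b=5^2·(≡2) mod 5; (2|5)=-1, (2|5)=-1; (−1)^{5·2·2}·(-1)^2·(-1)^5 = -1.
v=7: a=7^1·(≡5), b=7^0·(≡2) mod 7; (5|7)=-1, (2|7)=+1; (−1)^{1·0·3}·(-1)^0·(+1)^1 = +1.
v=3: a=3^-2·(≡1), b=3^0·(≡2) mod 3; (1|3)=+1, (2|3)=-1; (−1)^{-2·0·1}·(+1)^0·(-1)^-2 = +1.
v=11: a=11^3·(≡1), b=11^2·(≡9) mod 11; (1|11)=+1, (9|11)=+1; (−1)^{3·2·5}·(+1)^2·(+1)^3 = +1.
|Ram(-10010, -13)| = 2, even; anisotropic at {5, ∞}.

[5, inf]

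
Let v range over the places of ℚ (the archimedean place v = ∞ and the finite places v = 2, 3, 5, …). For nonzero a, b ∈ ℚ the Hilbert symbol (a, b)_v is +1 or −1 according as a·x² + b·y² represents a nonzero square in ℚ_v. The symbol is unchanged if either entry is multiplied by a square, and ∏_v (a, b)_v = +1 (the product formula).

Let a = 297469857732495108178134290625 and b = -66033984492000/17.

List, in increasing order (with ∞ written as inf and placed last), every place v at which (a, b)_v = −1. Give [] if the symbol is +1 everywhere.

[17, 19, 23, 31]

(a, b) ≡ (396865, -700910) mod (ℚ^×)²; places V = {2, 3, 5, 7, 17, 19, 23, 29, 31, ∞}.
(a,b)_7: α=1, u≡1; β=1, v≡6 (mod 7); (1|7)=+1, (6|7)=-1; sign (−1)^1·+1^1·-1^1 = +1.
(a,b)_23: α=5, u≡11; β=2, v≡19 (mod 23); (11|23)=-1, (19|23)=-1; sign (−1)^0·-1^2·-1^5 = -1.
(a,b)_17: α=1, u≡4; β=-1, v≡14 (mod 17); (4|17)=+1, (14|17)=-1; sign (−1)^0·+1^-1·-1^1 = -1.
(a,b)_5: α=5, u≡3; β=3, v≡2 (mod 5); (3|5)=-1, (2|5)=-1; sign (−1)^0·-1^3·-1^5 = +1.
(a,b)_2: α=0, β=5; u≡1, v≡1 (mod 8); ε(u)ε(v)=0·0, αω(v)=0·0, βω(u)=5·0; sum ≡ 0  ⇒  +1.
(a,b)_29: α=5, u≡12; β=2, v≡20 (mod 29); (12|29)=-1, (20|29)=+1; sign (−1)^0·-1^2·+1^5 = +1.
(a,b)_19: α=0, u≡3; β=1, v≡15 (mod 19); (3|19)=-1, (15|19)=-1; sign (−1)^0·-1^1·-1^0 = -1.
(a,b)_∞: sgn(396865)=+, sgn(-700910)=−, so +1.
(a,b)_31: α=4, u≡11; β=1, v≡2 (mod 31); (11|31)=-1, (2|31)=+1; sign (−1)^0·-1^1·+1^4 = -1.
(a,b)_3: α=8, u≡1; β=2, v≡1 (mod 3); (1|3)=+1, (1|3)=+1; sign (−1)^0·+1^2·+1^8 = +1.
(396865, -700910 / ℚ) ramifies at {17, 19, 23, 31}: a division algebra.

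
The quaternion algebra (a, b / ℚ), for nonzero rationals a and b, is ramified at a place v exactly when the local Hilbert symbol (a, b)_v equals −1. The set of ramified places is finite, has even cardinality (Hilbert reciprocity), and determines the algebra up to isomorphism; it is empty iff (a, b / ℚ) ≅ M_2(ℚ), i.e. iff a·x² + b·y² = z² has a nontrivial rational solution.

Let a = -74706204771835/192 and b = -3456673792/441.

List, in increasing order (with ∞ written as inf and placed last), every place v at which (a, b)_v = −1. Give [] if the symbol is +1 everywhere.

[2, 3, 5, 29, 37, inf]

Mod squares: a ≡ -8997105, b ≡ -27898. Check v ∈ {∞, 2, 3, 5, 7, 11, 13, 23, 29, 31, 37, 43}.
v=23: a=23^2·(≡4), b=23^0·(≡18) mod 23; (4|23)=+1, (18|23)=+1; (−1)^{2·0·11}·(+1)^0·(+1)^2 = +1.
v=11: a=11^0·(≡9), b=11^2·(≡9) mod 11; (9|11)=+1, (9|11)=+1; (−1)^{0·2·5}·(+1)^2·(+1)^0 = +1.
v=43: a=43^1·(≡37), b=43^0·(≡25) mod 43; (37|43)=-1, (25|43)=+1; (−1)^{1·0·21}·(-1)^0·(+1)^1 = +1.
v=3: a=3^-1·(≡2), b=3^-2·(≡2) mod 3; (2|3)=-1, (2|3)=-1; (−1)^{-1·-2·1}·(-1)^-2·(-1)^-1 = -1.
v=29: a=29^1·(≡14), b=29^1·(≡6) mod 29; (14|29)=-1, (6|29)=+1; (−1)^{1·1·14}·(-1)^1·(+1)^1 = -1.
v=37: a=37^1·(≡1), b=37^1·(≡32) mod 37; (1|37)=+1, (32|37)=-1; (−1)^{1·1·18}·(+1)^1·(-1)^1 = -1.
v=∞: -8997105 < 0 and -27898 < 0  ⇒  (a,b)_∞ = -1.
v=2: v_2(a)=-6, v_2(b)=11; units ≡ 7, 3 (mod 8); ε·ε+αω+βω = 1·1+-6·1+11·0 ≡ 1  ⇒  (a,b)_2 = -1.
v=7: a=7^2·(≡1), b=7^-2·(≡1) mod 7; (1|7)=+1, (1|7)=+1; (−1)^{2·-2·3}·(+1)^-2·(+1)^2 = +1.
v=5: a=5^1·(≡4), b=5^0·(≡3) mod 5; (4|5)=+1, (3|5)=-1; (−1)^{1·0·2}·(+1)^0·(-1)^1 = -1.
v=13: a=13^1·(≡12), b=13^1·(≡1) mod 13; (12|13)=+1, (1|13)=+1; (−1)^{1·1·6}·(+1)^1·(+1)^1 = +1.
v=31: a=31^2·(≡19), b=31^0·(≡8) mod 31; (19|31)=+1, (8|31)=+1; (−1)^{2·0·15}·(+1)^0·(+1)^2 = +1.
(-8997105, -27898 / ℚ) ramifies at {2, 3, 5, 29, 37, ∞}: a division algebra.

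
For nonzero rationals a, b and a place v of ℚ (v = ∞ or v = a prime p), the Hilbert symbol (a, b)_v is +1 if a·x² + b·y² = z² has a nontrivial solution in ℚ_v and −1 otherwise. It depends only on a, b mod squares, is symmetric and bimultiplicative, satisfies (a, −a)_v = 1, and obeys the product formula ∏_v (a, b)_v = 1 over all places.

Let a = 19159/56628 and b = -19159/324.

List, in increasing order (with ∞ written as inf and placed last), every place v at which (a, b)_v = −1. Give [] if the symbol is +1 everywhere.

[]

(a, b) ≡ (5083, -391) mod (ℚ^×)²; places V = {2, 3, 7, 11, 13, 17, 23, ∞}.
(a,b)_∞: sgn(5083)=+, sgn(-391)=−, so +1.
(a,b)_23: α=1, u≡14; β=1, v≡9 (mod 23); (14|23)=-1, (9|23)=+1; sign (−1)^1·-1^1·+1^1 = +1.
(a,b)_17: α=1, u≡5; β=1, v≡12 (mod 17); (5|17)=-1, (12|17)=-1; sign (−1)^0·-1^1·-1^1 = +1.
(a,b)_2: α=-2, β=-2; u≡3, v≡1 (mod 8); ε(u)ε(v)=1·0, αω(v)=-2·0, βω(u)=-2·1; sum ≡ 0  ⇒  +1.
(a,b)_3: α=-2, u≡1; β=-4, v≡2 (mod 3); (1|3)=+1, (2|3)=-1; sign (−1)^0·+1^-4·-1^-2 = +1.
(a,b)_11: α=-2, u≡5; β=0, v≡5 (mod 11); (5|11)=+1, (5|11)=+1; sign (−1)^0·+1^0·+1^-2 = +1.
(a,b)_13: α=-1, u≡10; β=0, v≡10 (mod 13); (10|13)=+1, (10|13)=+1; sign (−1)^0·+1^0·+1^-1 = +1.
(a,b)_7: α=2, u≡4; β=2, v≡4 (mod 7); (4|7)=+1, (4|7)=+1; sign (−1)^0·+1^2·+1^2 = +1.
Every local symbol is +1, so the conic 5083·x² + -391·y² = z² has ℚ_v-points for all v and hence a ℚ-point; (a, b / ℚ) ≅ M_2(ℚ).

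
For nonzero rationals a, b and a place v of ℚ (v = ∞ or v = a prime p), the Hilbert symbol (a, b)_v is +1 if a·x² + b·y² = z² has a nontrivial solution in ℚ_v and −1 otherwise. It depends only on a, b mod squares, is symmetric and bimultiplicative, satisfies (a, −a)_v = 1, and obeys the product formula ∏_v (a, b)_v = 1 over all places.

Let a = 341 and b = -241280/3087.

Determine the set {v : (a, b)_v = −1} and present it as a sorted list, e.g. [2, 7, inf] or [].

[2, 7, 11, 31]

(a, b) ≡ (341, -26390) mod (ℚ^×)²; places V = {2, 3, 5, 7, 11, 13, 29, 31, ∞}.
(a,b)_29: α=0, u≡22; β=1, v≡27 (mod 29); (22|29)=+1, (27|29)=-1; sign (−1)^0·+1^1·-1^0 = +1.
(a,b)_3: α=0, u≡2; β=-2, v≡1 (mod 3); (2|3)=-1, (1|3)=+1; sign (−1)^0·-1^-2·+1^0 = +1.
(a,b)_5: α=0, u≡1; β=1, v≡2 (mod 5); (1|5)=+1, (2|5)=-1; sign (−1)^0·+1^1·-1^0 = +1.
(a,b)_7: α=0, u≡5; β=-3, v≡5 (mod 7); (5|7)=-1, (5|7)=-1; sign (−1)^0·-1^-3·-1^0 = -1.
(a,b)_2: α=0, β=7; u≡5, v≡5 (mod 8); ε(u)ε(v)=0·0, αω(v)=0·1, βω(u)=7·1; sum ≡ 1  ⇒  -1.
(a,b)_∞: sgn(341)=+, sgn(-26390)=−, so +1.
(a,b)_13: α=0, u≡3; β=1, v≡5 (mod 13); (3|13)=+1, (5|13)=-1; sign (−1)^0·+1^1·-1^0 = +1.
(a,b)_11: α=1, u≡9; β=0, v≡7 (mod 11); (9|11)=+1, (7|11)=-1; sign (−1)^0·+1^0·-1^1 = -1.
(a,b)_31: α=1, u≡11; β=0, v≡22 (mod 31); (11|31)=-1, (22|31)=-1; sign (−1)^0·-1^0·-1^1 = -1.
Ram(341, -26390) = {2, 7, 11, 31}; no ℚ_2-point on the conic.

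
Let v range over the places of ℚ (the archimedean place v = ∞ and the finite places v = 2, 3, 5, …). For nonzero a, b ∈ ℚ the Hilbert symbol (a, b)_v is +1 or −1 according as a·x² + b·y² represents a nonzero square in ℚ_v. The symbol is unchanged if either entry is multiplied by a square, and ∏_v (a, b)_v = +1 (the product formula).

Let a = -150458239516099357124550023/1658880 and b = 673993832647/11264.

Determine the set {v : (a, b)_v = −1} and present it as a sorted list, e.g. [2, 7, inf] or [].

[5, 41]

(a, b) ≡ (-597835, 15001613) mod (ℚ^×)²; places V = {2, 3, 5, 7, 11, 19, 29, 31, 37, 41, ∞}.
(a,b)_3: α=-4, u≡2; β=0, v≡2 (mod 3); (2|3)=-1, (2|3)=-1; sign (−1)^0·-1^0·-1^-4 = +1.
(a,b)_2: α=-12, β=-10; u≡5, v≡5 (mod 8); ε(u)ε(v)=0·0, αω(v)=-12·1, βω(u)=-10·1; sum ≡ 0  ⇒  +1.
(a,b)_29: α=3, u≡6; β=1, v≡1 (mod 29); (6|29)=+1, (1|29)=+1; sign (−1)^0·+1^1·+1^3 = +1.
(a,b)_31: α=3, u≡20; β=1, v≡11 (mod 31); (20|31)=+1, (11|31)=-1; sign (−1)^1·+1^1·-1^3 = +1.
(a,b)_∞: sgn(-597835)=−, sgn(15001613)=+, so +1.
(a,b)_11: α=0, u≡1; β=-1, v≡3 (mod 11); (1|11)=+1, (3|11)=+1; sign (−1)^0·+1^-1·+1^0 = +1.
(a,b)_7: α=1, u≡1; β=0, v≡2 (mod 7); (1|7)=+1, (2|7)=+1; sign (−1)^0·+1^0·+1^1 = +1.
(a,b)_37: α=6, u≡4; β=3, v≡3 (mod 37); (4|37)=+1, (3|37)=+1; sign (−1)^0·+1^3·+1^6 = +1.
(a,b)_5: α=-1, u≡2; β=0, v≡3 (mod 5); (2|5)=-1, (3|5)=-1; sign (−1)^0·-1^0·-1^-1 = -1.
(a,b)_19: α=3, u≡8; β=2, v≡6 (mod 19); (8|19)=-1, (6|19)=+1; sign (−1)^0·-1^2·+1^3 = +1.
(a,b)_41: α=2, u≡22; β=1, v≡39 (mod 41); (22|41)=-1, (39|41)=+1; sign (−1)^0·-1^1·+1^2 = -1.
Ram(-597835, 15001613) = {5, 41}; no ℚ_5-point on the conic.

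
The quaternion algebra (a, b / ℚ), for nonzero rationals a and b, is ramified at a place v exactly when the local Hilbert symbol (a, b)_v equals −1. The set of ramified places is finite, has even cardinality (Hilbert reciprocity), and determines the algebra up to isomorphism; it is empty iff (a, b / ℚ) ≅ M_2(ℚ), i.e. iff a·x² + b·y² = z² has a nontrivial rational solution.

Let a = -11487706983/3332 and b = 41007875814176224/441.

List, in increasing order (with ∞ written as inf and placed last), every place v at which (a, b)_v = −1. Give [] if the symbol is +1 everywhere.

[17, 19, 29, 31]

(a, b) ≡ (-6678671, 46) mod (ℚ^×)²; places V = {2, 3, 7, 17, 19, 23, 29, 31, ∞}.
(a,b)_17: α=-1, u≡14; β=0, v≡6 (mod 17); (14|17)=-1, (6|17)=-1; sign (−1)^0·-1^0·-1^-1 = -1.
(a,b)_23: α=1, u≡17; β=3, v≡4 (mod 23); (17|23)=-1, (4|23)=+1; sign (−1)^1·-1^3·+1^1 = +1.
(a,b)_3: α=4, u≡1; β=-2, v≡1 (mod 3); (1|3)=+1, (1|3)=+1; sign (−1)^0·+1^-2·+1^4 = +1.
(a,b)_7: α=-2, u≡2; β=-2, v≡1 (mod 7); (2|7)=+1, (1|7)=+1; sign (−1)^0·+1^-2·+1^-2 = +1.
(a,b)_29: α=1, u≡12; β=2, v≡14 (mod 29); (12|29)=-1, (14|29)=-1; sign (−1)^0·-1^2·-1^1 = -1.
(a,b)_∞: sgn(-6678671)=−, sgn(46)=+, so +1.
(a,b)_2: α=-2, β=5; u≡1, v≡7 (mod 8); ε(u)ε(v)=0·1, αω(v)=-2·0, βω(u)=5·0; sum ≡ 0  ⇒  +1.
(a,b)_19: α=3, u≡10; β=4, v≡2 (mod 19); (10|19)=-1, (2|19)=-1; sign (−1)^0·-1^4·-1^3 = -1.
(a,b)_31: α=1, u≡28; β=2, v≡23 (mod 31); (28|31)=+1, (23|31)=-1; sign (−1)^0·+1^2·-1^1 = -1.
(-6678671, 46 / ℚ) ramifies at {17, 19, 29, 31}: a division algebra.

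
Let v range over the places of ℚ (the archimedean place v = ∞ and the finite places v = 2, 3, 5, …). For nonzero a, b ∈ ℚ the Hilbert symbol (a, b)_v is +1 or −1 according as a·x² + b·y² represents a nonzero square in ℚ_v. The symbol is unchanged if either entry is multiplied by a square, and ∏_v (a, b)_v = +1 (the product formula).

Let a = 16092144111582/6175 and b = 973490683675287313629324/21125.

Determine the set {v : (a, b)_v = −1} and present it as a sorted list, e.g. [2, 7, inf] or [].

Mod squares: a ≡ 193154, b ≡ 8855. Check v ∈ {∞, 2, 3, 5, 7, 11, 13, 17, 19, 23}.
v=13: a=13^-1·(≡12), b=13^-2·(≡11) mod 13; (12|13)=+1, (11|13)=-1; (−1)^{-1·-2·6}·(+1)^-2·(-1)^-1 = -1.
v=19: a=19^-1·(≡11), b=19^2·(≡11) mod 19; (11|19)=+1, (11|19)=+1; (−1)^{-1·2·9}·(+1)^2·(+1)^-1 = +1.
v=∞: 193154 > 0 and 8855 > 0  ⇒  (a,b)_∞ = +1.
v=23: a=23^3·(≡16), b=23^5·(≡20) mod 23; (16|23)=+1, (20|23)=-1; (−1)^{3·5·11}·(+1)^5·(-1)^3 = +1.
v=2: v_2(a)=1, v_2(b)=2; units ≡ 1, 7 (mod 8); ε·ε+αω+βω = 0·1+1·0+2·0 ≡ 0  ⇒  (a,b)_2 = +1.
v=5: a=5^-2·(≡1), b=5^-3·(≡1) mod 5; (1|5)=+1, (1|5)=+1; (−1)^{-2·-3·2}·(+1)^-3·(+1)^-2 = +1.
v=11: a=11^2·(≡9), b=11^5·(≡7) mod 11; (9|11)=+1, (7|11)=-1; (−1)^{2·5·5}·(+1)^5·(-1)^2 = +1.
v=3: a=3^8·(≡2), b=3^8·(≡2) mod 3; (2|3)=-1, (2|3)=-1; (−1)^{8·8·1}·(-1)^8·(-1)^8 = +1.
v=7: a=7^2·(≡3), b=7^3·(≡6) mod 7; (3|7)=-1, (6|7)=-1; (−1)^{2·3·3}·(-1)^3·(-1)^2 = -1.
v=17: a=17^1·(≡7), b=17^2·(≡16) mod 17; (7|17)=-1, (16|17)=+1; (−1)^{1·2·8}·(-1)^2·(+1)^1 = +1.
|Ram(193154, 8855)| = 2, even; anisotropic at {7, 13}.

[7, 13]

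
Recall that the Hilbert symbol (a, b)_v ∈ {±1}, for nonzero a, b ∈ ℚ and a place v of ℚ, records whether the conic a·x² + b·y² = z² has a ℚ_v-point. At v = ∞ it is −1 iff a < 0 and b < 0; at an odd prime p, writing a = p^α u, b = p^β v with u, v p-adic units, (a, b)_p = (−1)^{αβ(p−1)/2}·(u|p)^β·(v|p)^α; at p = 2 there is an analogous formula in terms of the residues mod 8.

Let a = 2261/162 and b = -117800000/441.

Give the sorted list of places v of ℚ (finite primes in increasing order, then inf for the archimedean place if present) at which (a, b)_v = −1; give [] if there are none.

(a, b) ≡ (4522, -2945) mod (ℚ^×)²; places V = {2, 3, 5, 7, 17, 19, 31, ∞}.
(a,b)_31: α=0, u≡13; β=1, v≡6 (mod 31); (13|31)=-1, (6|31)=-1; sign (−1)^0·-1^1·-1^0 = -1.
(a,b)_3: α=-4, u≡1; β=-2, v≡1 (mod 3); (1|3)=+1, (1|3)=+1; sign (−1)^0·+1^-2·+1^-4 = +1.
(a,b)_∞: sgn(4522)=+, sgn(-2945)=−, so +1.
(a,b)_17: α=1, u≡11; β=0, v≡13 (mod 17); (11|17)=-1, (13|17)=+1; sign (−1)^0·-1^0·+1^1 = +1.
(a,b)_2: α=-1, β=6; u≡5, v≡7 (mod 8); ε(u)ε(v)=0·1, αω(v)=-1·0, βω(u)=6·1; sum ≡ 0  ⇒  +1.
(a,b)_5: α=0, u≡3; β=5, v≡4 (mod 5); (3|5)=-1, (4|5)=+1; sign (−1)^0·-1^5·+1^0 = -1.
(a,b)_7: α=1, u≡1; β=-2, v≡2 (mod 7); (1|7)=+1, (2|7)=+1; sign (−1)^0·+1^-2·+1^1 = +1.
(a,b)_19: α=1, u≡10; β=1, v≡1 (mod 19); (10|19)=-1, (1|19)=+1; sign (−1)^1·-1^1·+1^1 = +1.
Ram(4522, -2945) = {5, 31}; no ℚ_5-point on the conic.

[5, 31]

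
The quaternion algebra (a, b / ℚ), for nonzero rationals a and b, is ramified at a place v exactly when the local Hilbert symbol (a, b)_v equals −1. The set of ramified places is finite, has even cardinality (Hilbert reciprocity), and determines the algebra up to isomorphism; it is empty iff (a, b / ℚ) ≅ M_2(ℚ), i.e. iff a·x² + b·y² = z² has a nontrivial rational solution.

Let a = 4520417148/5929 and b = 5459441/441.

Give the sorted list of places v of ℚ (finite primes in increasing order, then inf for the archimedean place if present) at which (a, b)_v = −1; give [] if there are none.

(a, b) ≡ (247, 5681) mod (ℚ^×)²; places V = {2, 3, 7, 11, 13, 19, 23, 31, ∞}.
(a,b)_3: α=2, u≡1; β=-2, v≡2 (mod 3); (1|3)=+1, (2|3)=-1; sign (−1)^0·+1^-2·-1^2 = +1.
(a,b)_23: α=2, u≡14; β=1, v≡19 (mod 23); (14|23)=-1, (19|23)=-1; sign (−1)^0·-1^1·-1^2 = -1.
(a,b)_11: α=-2, u≡1; β=0, v≡9 (mod 11); (1|11)=+1, (9|11)=+1; sign (−1)^0·+1^0·+1^-2 = +1.
(a,b)_19: α=1, u≡3; β=1, v≡10 (mod 19); (3|19)=-1, (10|19)=-1; sign (−1)^1·-1^1·-1^1 = -1.
(a,b)_∞: sgn(247)=+, sgn(5681)=+, so +1.
(a,b)_13: α=1, u≡6; β=1, v≡8 (mod 13); (6|13)=-1, (8|13)=-1; sign (−1)^0·-1^1·-1^1 = +1.
(a,b)_2: α=2, β=0; u≡7, v≡1 (mod 8); ε(u)ε(v)=1·0, αω(v)=2·0, βω(u)=0·0; sum ≡ 0  ⇒  +1.
(a,b)_31: α=2, u≡22; β=2, v≡10 (mod 31); (22|31)=-1, (10|31)=+1; sign (−1)^0·-1^2·+1^2 = +1.
(a,b)_7: α=-2, u≡1; β=-2, v≡4 (mod 7); (1|7)=+1, (4|7)=+1; sign (−1)^0·+1^-2·+1^-2 = +1.
|Ram(247, 5681)| = 2, even; anisotropic at {19, 23}.

[19, 23]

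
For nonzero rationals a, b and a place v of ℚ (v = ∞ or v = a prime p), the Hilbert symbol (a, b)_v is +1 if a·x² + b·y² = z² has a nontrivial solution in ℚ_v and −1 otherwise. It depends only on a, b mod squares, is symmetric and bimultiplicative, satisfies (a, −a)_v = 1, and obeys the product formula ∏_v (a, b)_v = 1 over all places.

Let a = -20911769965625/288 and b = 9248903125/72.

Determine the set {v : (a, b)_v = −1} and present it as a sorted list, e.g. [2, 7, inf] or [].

(a, b) ≡ (-13090, 2090) mod (ℚ^×)²; places V = {2, 3, 5, 7, 11, 17, 19, ∞}.
(a,b)_2: α=-5, β=-3; u≡7, v≡5 (mod 8); ε(u)ε(v)=1·0, αω(v)=-5·1, βω(u)=-3·0; sum ≡ 1  ⇒  -1.
(a,b)_∞: sgn(-13090)=−, sgn(2090)=+, so +1.
(a,b)_17: α=3, u≡12; β=2, v≡16 (mod 17); (12|17)=-1, (16|17)=+1; sign (−1)^0·-1^2·+1^3 = +1.
(a,b)_19: α=2, u≡17; β=1, v≡13 (mod 19); (17|19)=+1, (13|19)=-1; sign (−1)^0·+1^1·-1^2 = +1.
(a,b)_7: α=3, u≡6; β=2, v≡4 (mod 7); (6|7)=-1, (4|7)=+1; sign (−1)^0·-1^2·+1^3 = +1.
(a,b)_11: α=1, u≡3; β=1, v≡9 (mod 11); (3|11)=+1, (9|11)=+1; sign (−1)^1·+1^1·+1^1 = -1.
(a,b)_5: α=5, u≡2; β=5, v≡2 (mod 5); (2|5)=-1, (2|5)=-1; sign (−1)^0·-1^5·-1^5 = +1.
(a,b)_3: α=-2, u≡2; β=-2, v≡2 (mod 3); (2|3)=-1, (2|3)=-1; sign (−1)^0·-1^-2·-1^-2 = +1.
Ram(-13090, 2090) = {2, 11}; no ℚ_2-point on the conic.

[2, 11]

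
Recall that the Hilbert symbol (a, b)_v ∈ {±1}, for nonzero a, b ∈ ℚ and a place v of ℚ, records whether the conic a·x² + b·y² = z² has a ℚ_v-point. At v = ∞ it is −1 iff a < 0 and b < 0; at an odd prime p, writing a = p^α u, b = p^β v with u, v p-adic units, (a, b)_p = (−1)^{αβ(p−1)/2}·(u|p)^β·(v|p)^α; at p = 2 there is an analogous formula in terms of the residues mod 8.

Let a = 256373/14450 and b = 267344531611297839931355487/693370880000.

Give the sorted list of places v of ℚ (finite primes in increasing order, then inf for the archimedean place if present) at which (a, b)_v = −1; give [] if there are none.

[2, 7, 29, 41]

Mod squares: a ≡ 3034, b ≡ 10470334. Check v ∈ {∞, 2, 3, 5, 7, 13, 17, 23, 29, 37, 41, 43, 53}.
v=∞: 3034 > 0 and 10470334 > 0  ⇒  (a,b)_∞ = +1.
v=41: a=41^1·(≡8), b=41^3·(≡6) mod 41; (8|41)=+1, (6|41)=-1; (−1)^{1·3·20}·(+1)^3·(-1)^1 = -1.
v=5: a=5^-2·(≡1), b=5^-4·(≡4) mod 5; (1|5)=+1, (4|5)=+1; (−1)^{-2·-4·2}·(+1)^-4·(+1)^-2 = +1.
v=7: a=7^0·(≡6), b=7^1·(≡4) mod 7; (6|7)=-1, (4|7)=+1; (−1)^{0·1·3}·(-1)^1·(+1)^0 = -1.
v=23: a=23^0·(≡14), b=23^-2·(≡5) mod 23; (14|23)=-1, (5|23)=-1; (−1)^{0·-2·11}·(-1)^-2·(-1)^0 = +1.
v=13: a=13^2·(≡5), b=13^2·(≡1) mod 13; (5|13)=-1, (1|13)=+1; (−1)^{2·2·6}·(-1)^2·(+1)^2 = +1.
v=29: a=29^0·(≡27), b=29^1·(≡13) mod 29; (27|29)=-1, (13|29)=+1; (−1)^{0·1·14}·(-1)^1·(+1)^0 = -1.
v=53: a=53^0·(≡44), b=53^4·(≡37) mod 53; (44|53)=+1, (37|53)=+1; (−1)^{0·4·26}·(+1)^4·(+1)^0 = +1.
v=2: v_2(a)=-1, v_2(b)=-21; units ≡ 5, 7 (mod 8); ε·ε+αω+βω = 0·1+-1·0+-21·1 ≡ 1  ⇒  (a,b)_2 = -1.
v=43: a=43^0·(≡25), b=43^2·(≡40) mod 43; (25|43)=+1, (40|43)=+1; (−1)^{0·2·21}·(+1)^2·(+1)^0 = +1.
v=3: a=3^0·(≡1), b=3^2·(≡1) mod 3; (1|3)=+1, (1|3)=+1; (−1)^{0·2·1}·(+1)^2·(+1)^0 = +1.
v=37: a=37^1·(≡19), b=37^3·(≡22) mod 37; (19|37)=-1, (22|37)=-1; (−1)^{1·3·18}·(-1)^3·(-1)^1 = +1.
v=17: a=17^-2·(≡4), b=17^1·(≡8) mod 17; (4|17)=+1, (8|17)=+1; (−1)^{-2·1·8}·(+1)^1·(+1)^-2 = +1.
(3034, 10470334 / ℚ) ramifies at {2, 7, 29, 41}: a division algebra.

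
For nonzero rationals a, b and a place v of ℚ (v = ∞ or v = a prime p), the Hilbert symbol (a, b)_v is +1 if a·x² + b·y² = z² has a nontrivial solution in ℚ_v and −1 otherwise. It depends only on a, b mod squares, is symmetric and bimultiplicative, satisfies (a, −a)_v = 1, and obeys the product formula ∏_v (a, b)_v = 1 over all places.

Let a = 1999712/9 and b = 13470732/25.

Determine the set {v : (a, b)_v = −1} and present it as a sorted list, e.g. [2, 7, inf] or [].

(a, b) ≡ (124982, 374187) mod (ℚ^×)²; places V = {2, 3, 5, 11, 13, 17, 19, 23, 29, ∞}.
(a,b)_5: α=0, u≡3; β=-2, v≡2 (mod 5); (3|5)=-1, (2|5)=-1; sign (−1)^0·-1^-2·-1^0 = +1.
(a,b)_2: α=5, β=2; u≡3, v≡3 (mod 8); ε(u)ε(v)=1·1, αω(v)=5·1, βω(u)=2·1; sum ≡ 0  ⇒  +1.
(a,b)_23: α=1, u≡3; β=1, v≡6 (mod 23); (3|23)=+1, (6|23)=+1; sign (−1)^1·+1^1·+1^1 = -1.
(a,b)_3: α=-2, u≡2; β=3, v≡1 (mod 3); (2|3)=-1, (1|3)=+1; sign (−1)^0·-1^3·+1^-2 = -1.
(a,b)_17: α=0, u≡4; β=1, v≡16 (mod 17); (4|17)=+1, (16|17)=+1; sign (−1)^0·+1^1·+1^0 = +1.
(a,b)_11: α=1, u≡8; β=1, v≡5 (mod 11); (8|11)=-1, (5|11)=+1; sign (−1)^1·-1^1·+1^1 = +1.
(a,b)_13: α=1, u≡11; β=0, v≡11 (mod 13); (11|13)=-1, (11|13)=-1; sign (−1)^0·-1^0·-1^1 = -1.
(a,b)_∞: sgn(124982)=+, sgn(374187)=+, so +1.
(a,b)_19: α=1, u≡5; β=0, v≡6 (mod 19); (5|19)=+1, (6|19)=+1; sign (−1)^0·+1^0·+1^1 = +1.
(a,b)_29: α=0, u≡18; β=1, v≡18 (mod 29); (18|29)=-1, (18|29)=-1; sign (−1)^0·-1^1·-1^0 = -1.
Ram(124982, 374187) = {3, 13, 23, 29}; no ℚ_3-point on the conic.

[3, 13, 23, 29]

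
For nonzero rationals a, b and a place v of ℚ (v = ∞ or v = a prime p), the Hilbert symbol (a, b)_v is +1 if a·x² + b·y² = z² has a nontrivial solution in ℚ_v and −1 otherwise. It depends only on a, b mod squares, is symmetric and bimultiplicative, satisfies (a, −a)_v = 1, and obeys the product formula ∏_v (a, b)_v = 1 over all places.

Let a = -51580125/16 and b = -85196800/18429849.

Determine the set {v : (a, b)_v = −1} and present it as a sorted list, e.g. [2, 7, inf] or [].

(a, b) ≡ (-229245, -13) mod (ℚ^×)²; places V = {2, 3, 5, 13, 17, 29, 31, 53, ∞}.
(a,b)_31: α=1, u≡7; β=0, v≡16 (mod 31); (7|31)=+1, (16|31)=+1; sign (−1)^0·+1^0·+1^1 = +1.
(a,b)_13: α=0, u≡9; β=1, v≡10 (mod 13); (9|13)=+1, (10|13)=+1; sign (−1)^0·+1^1·+1^0 = +1.
(a,b)_29: α=1, u≡2; β=0, v≡9 (mod 29); (2|29)=-1, (9|29)=+1; sign (−1)^0·-1^0·+1^1 = +1.
(a,b)_17: α=1, u≡16; β=0, v≡2 (mod 17); (16|17)=+1, (2|17)=+1; sign (−1)^0·+1^0·+1^1 = +1.
(a,b)_5: α=3, u≡4; β=2, v≡2 (mod 5); (4|5)=+1, (2|5)=-1; sign (−1)^0·+1^2·-1^3 = -1.
(a,b)_3: α=3, u≡1; β=-8, v≡2 (mod 3); (1|3)=+1, (2|3)=-1; sign (−1)^0·+1^-8·-1^3 = -1.
(a,b)_∞: sgn(-229245)=−, sgn(-13)=−, so -1.
(a,b)_53: α=0, u≡50; β=-2, v≡52 (mod 53); (50|53)=-1, (52|53)=+1; sign (−1)^0·-1^-2·+1^0 = +1.
(a,b)_2: α=-4, β=18; u≡3, v≡3 (mod 8); ε(u)ε(v)=1·1, αω(v)=-4·1, βω(u)=18·1; sum ≡ 1  ⇒  -1.
(-229245, -13 / ℚ) ramifies at {2, 3, 5, ∞}: a division algebra.

[2, 3, 5, inf]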